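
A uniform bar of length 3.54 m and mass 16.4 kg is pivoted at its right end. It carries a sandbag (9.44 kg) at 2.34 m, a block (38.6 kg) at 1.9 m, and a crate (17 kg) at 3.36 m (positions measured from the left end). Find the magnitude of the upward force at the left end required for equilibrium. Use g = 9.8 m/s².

F ≈ 295 N

Taking torques about the right end:
Beam weight: 16.4 × 9.8 = 160.7 N down at 1.77 m → arm 1.77 m, τ = 160.7 × 1.77 = 284.4 N·m counterclockwise.
Sandbag: 9.44 × 9.8 = 92.51 N down at 2.34 m → arm 1.2 m, τ = 92.51 × 1.2 = 111 N·m counterclockwise.
Block: 38.6 × 9.8 = 378.3 N down at 1.9 m → arm 1.64 m, τ = 378.3 × 1.64 = 620.4 N·m counterclockwise.
Crate: 17 × 9.8 = 166.6 N down at 3.36 m → arm 0.18 m, τ = 166.6 × 0.18 = 29.99 N·m counterclockwise.
Net moment of the loads = 1046 N·m counterclockwise.
The upward force F acts at the left end, arm 3.54 m, giving F × 3.54 clockwise.
Setting net torque to zero: F × 3.54 = 1046 → F = 1046 / 3.54 = 295 N.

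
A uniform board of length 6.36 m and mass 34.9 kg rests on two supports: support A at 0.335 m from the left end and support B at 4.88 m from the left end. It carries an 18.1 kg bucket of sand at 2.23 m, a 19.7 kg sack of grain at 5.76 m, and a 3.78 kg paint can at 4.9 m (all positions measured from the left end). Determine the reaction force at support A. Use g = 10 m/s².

Taking torques about support B:
Beam weight: 34.9 × 10 = 349 N down at 3.18 m → arm 1.7 m, τ = 349 × 1.7 = 593.3 N·m counterclockwise.
Bucket of sand: 18.1 × 10 = 181 N down at 2.23 m → arm 2.65 m, τ = 181 × 2.65 = 479.6 N·m counterclockwise.
Sack of grain: 19.7 × 10 = 197 N down at 5.76 m → arm 0.88 m, τ = 197 × 0.88 = 173.4 N·m clockwise.
Paint can: 3.78 × 10 = 37.8 N down at 4.9 m → arm 0.02 m, τ = 37.8 × 0.02 = 0.756 N·m clockwise.
Net load moment about support B = 898.7 N·m counterclockwise.
Reaction R at support A is upward at 0.335 m, arm 4.545 m → moment R × 4.545 clockwise.
Στ = 0 ⇒ R × 4.545 = 898.7 ⇒ R = 198 N.

R_A ≈ 198 N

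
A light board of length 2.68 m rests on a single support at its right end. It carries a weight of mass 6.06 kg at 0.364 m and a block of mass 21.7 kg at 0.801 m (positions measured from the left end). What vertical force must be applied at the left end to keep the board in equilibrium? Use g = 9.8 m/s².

Taking torques about the right end:
Weight: 6.06 × 9.8 = 59.39 N down at 0.364 m → arm 2.316 m, τ = 59.39 × 2.316 = 137.5 N·m counterclockwise.
Block: 21.7 × 9.8 = 212.7 N down at 0.801 m → arm 1.879 m, τ = 212.7 × 1.879 = 399.7 N·m counterclockwise.
Net moment of the loads = 537.2 N·m counterclockwise.
The upward force F acts at the left end, arm 2.68 m, giving F × 2.68 clockwise.
Setting net torque to zero: F × 2.68 = 537.2 → F = 537.2 / 2.68 = 200 N.

F ≈ 200 N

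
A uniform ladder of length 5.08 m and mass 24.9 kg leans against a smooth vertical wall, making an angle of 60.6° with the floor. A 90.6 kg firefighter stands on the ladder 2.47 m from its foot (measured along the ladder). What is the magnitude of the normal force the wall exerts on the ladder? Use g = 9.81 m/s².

Taking torques about the foot of the ladder:
Ladder weight 24.9×9.81 = 244.3 N acts at 2.54 m along the ladder; its horizontal arm is 2.54·cos60.6° = 1.247 m → τ = 304.6 N·m clockwise.
Firefighter: 90.6×9.81 = 888.8 N at 2.47 m → arm 1.213 m → τ = 1078 N·m clockwise.
Wall normal N acts horizontally at the top; its moment arm is the height L sinθ = 5.08·sin60.6° = 4.426 m, counterclockwise.
For rotational equilibrium, N × 4.426 = 1383, so N = 312 N.

N_wall ≈ 312 N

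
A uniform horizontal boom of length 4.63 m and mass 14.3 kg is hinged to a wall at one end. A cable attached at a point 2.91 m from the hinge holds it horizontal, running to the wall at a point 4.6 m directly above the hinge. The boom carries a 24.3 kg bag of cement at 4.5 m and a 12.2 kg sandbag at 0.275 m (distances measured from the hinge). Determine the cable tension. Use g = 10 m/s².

T ≈ 593 N

Choose the hinge as the axis so the unknown hinge reaction has zero arm there.
Beam weight: 14.3 × 10 = 143 N down at 2.315 m → arm 2.315 m, τ = 143 × 2.315 = 331 N·m clockwise.
Bag of cement: 24.3 × 10 = 243 N down at 4.5 m → arm 4.5 m, τ = 243 × 4.5 = 1094 N·m clockwise.
Sandbag: 12.2 × 10 = 122 N down at 0.275 m → arm 0.275 m, τ = 122 × 0.275 = 33.55 N·m clockwise.
Total clockwise load moment = 1459 N·m.
The cable tension T acts at 2.91 m; only its component perpendicular to the boom, T sinθ, produces torque. sinθ = h/√(h²+d²) = 4.6/√(4.6²+2.91²) = 0.8451.
Balancing moments: T × 2.91 × 0.8451 = 1459, giving T = 1459 / 2.459 = 593 N.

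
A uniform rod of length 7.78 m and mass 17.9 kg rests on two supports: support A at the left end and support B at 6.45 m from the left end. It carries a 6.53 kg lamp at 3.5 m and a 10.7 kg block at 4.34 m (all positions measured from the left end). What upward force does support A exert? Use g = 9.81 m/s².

R_A ≈ 133 N

Sum moments about support B (its reaction then has zero moment arm).
Beam weight: 17.9 × 9.81 = 175.6 N down at 3.89 m → arm 2.56 m, τ = 175.6 × 2.56 = 449.5 N·m counterclockwise.
Lamp: 6.53 × 9.81 = 64.06 N down at 3.5 m → arm 2.95 m, τ = 64.06 × 2.95 = 189 N·m counterclockwise.
Block: 10.7 × 9.81 = 105 N down at 4.34 m → arm 2.11 m, τ = 105 × 2.11 = 221.5 N·m counterclockwise.
Net load moment about support B = 860 N·m counterclockwise.
Reaction R at support A is upward at 0 m, arm 6.45 m → moment R × 6.45 clockwise.
Setting net torque to zero: R × 6.45 = 860 → R = 133 N.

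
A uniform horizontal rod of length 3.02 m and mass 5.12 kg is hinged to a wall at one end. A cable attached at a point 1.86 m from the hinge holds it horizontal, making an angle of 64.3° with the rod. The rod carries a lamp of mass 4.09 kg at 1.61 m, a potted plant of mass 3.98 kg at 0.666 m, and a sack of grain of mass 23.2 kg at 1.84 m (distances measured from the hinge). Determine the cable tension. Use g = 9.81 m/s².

Taking torques about the hinge:
Beam weight: 5.12 × 9.81 = 50.23 N down at 1.51 m → arm 1.51 m, τ = 50.23 × 1.51 = 75.85 N·m clockwise.
Lamp: 4.09 × 9.81 = 40.12 N down at 1.61 m → arm 1.61 m, τ = 40.12 × 1.61 = 64.59 N·m clockwise.
Potted plant: 3.98 × 9.81 = 39.04 N down at 0.666 m → arm 0.666 m, τ = 39.04 × 0.666 = 26 N·m clockwise.
Sack of grain: 23.2 × 9.81 = 227.6 N down at 1.84 m → arm 1.84 m, τ = 227.6 × 1.84 = 418.8 N·m clockwise.
Total clockwise load moment = 585.2 N·m.
The cable tension T acts at 1.86 m; only its component perpendicular to the rod, T sinθ, produces torque. sin 64.3° = 0.9011.
Στ = 0 ⇒ T × 1.86 × 0.9011 = 585.2 ⇒ T = 585.2 / 1.676 = 349 N.

T ≈ 349 N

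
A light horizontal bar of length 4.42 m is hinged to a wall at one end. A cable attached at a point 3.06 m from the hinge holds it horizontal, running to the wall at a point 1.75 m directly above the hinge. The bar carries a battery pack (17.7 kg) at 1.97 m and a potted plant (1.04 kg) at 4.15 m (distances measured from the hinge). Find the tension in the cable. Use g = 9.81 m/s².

Choose the hinge as the axis so the unknown hinge reaction has zero arm there.
Battery pack: 17.7 × 9.81 = 173.6 N down at 1.97 m → arm 1.97 m, τ = 173.6 × 1.97 = 342 N·m clockwise.
Potted plant: 1.04 × 9.81 = 10.2 N down at 4.15 m → arm 4.15 m, τ = 10.2 × 4.15 = 42.33 N·m clockwise.
Total clockwise load moment = 384.3 N·m.
The cable tension T acts at 3.06 m; only its component perpendicular to the bar, T sinθ, produces torque. sinθ = h/√(h²+d²) = 1.75/√(1.75²+3.06²) = 0.4964.
For rotational equilibrium, T × 3.06 × 0.4964 = 384.3, so T = 384.3 / 1.519 = 253 N.

T ≈ 253 N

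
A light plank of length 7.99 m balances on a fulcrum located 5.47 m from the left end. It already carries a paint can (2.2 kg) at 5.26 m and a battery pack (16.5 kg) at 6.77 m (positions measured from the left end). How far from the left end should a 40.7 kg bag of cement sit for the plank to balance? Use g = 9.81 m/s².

x ≈ 4.95 m from the left end

Taking torques about the fulcrum (at 5.47 m from the left end):
Paint can: 2.2 × 9.81 = 21.58 N down at 5.26 m → arm 0.21 m, τ = 21.58 × 0.21 = 4.532 N·m counterclockwise.
Battery pack: 16.5 × 9.81 = 161.9 N down at 6.77 m → arm 1.3 m, τ = 161.9 × 1.3 = 210.5 N·m clockwise.
Net moment of existing loads = 206 N·m clockwise.
The bag of cement weighs 40.7 × 9.81 = 399.3 N and must supply an equal counterclockwise moment, so its lever arm about the fulcrum is 206 / 399.3 = 0.516 m.
That puts it at 5.47 − 0.516 = 4.95 m from the left end.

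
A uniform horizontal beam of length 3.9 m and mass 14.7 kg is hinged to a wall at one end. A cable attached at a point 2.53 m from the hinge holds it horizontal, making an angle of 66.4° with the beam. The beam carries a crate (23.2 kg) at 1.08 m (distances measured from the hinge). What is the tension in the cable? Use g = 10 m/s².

T ≈ 232 N

Take moments about the hinge.
Beam weight: 14.7 × 10 = 147 N down at 1.95 m → arm 1.95 m, τ = 147 × 1.95 = 286.6 N·m clockwise.
Crate: 23.2 × 10 = 232 N down at 1.08 m → arm 1.08 m, τ = 232 × 1.08 = 250.6 N·m clockwise.
Total clockwise load moment = 537.2 N·m.
The cable tension T acts at 2.53 m; only its component perpendicular to the beam, T sinθ, produces torque. sin 66.4° = 0.9164.
For rotational equilibrium, T × 2.53 × 0.9164 = 537.2, so T = 537.2 / 2.318 = 232 N.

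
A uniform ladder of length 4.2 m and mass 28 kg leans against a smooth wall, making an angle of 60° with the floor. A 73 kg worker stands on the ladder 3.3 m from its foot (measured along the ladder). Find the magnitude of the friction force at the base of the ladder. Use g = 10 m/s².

Take moments about the foot of the ladder.
Ladder weight 28×10 = 280 N acts at 2.1 m along the ladder; its horizontal arm is 2.1·cos60° = 1.05 m → τ = 294 N·m clockwise.
Worker: 73×10 = 730 N at 3.3 m → arm 1.65 m → τ = 1204 N·m clockwise.
Wall normal N acts horizontally at the top; its moment arm is the height L sinθ = 4.2·sin60° = 3.637 m, counterclockwise.
Στ = 0 ⇒ N × 3.637 = 1498 ⇒ N = 412 N.
ΣFx = 0: friction at the foot balances the wall's push, so f = N_wall = 412 N.

f ≈ 412 N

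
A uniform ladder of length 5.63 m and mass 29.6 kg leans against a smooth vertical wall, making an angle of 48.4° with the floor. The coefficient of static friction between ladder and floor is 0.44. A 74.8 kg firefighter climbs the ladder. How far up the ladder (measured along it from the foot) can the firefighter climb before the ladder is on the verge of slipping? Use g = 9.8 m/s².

d ≈ 2.78 m

Take moments about the foot of the ladder.
Ladder weight 29.6×9.8 = 290.1 N acts at 2.815 m along the ladder; its horizontal arm is 2.815·cos48.4° = 1.869 m → τ = 542.2 N·m clockwise.
Firefighter weight 74.8×9.8 = 733 N at distance d → arm d·cos48.4° → τ = 733·d·0.6639 clockwise.
Wall normal N at the top has arm L sinθ = 4.21 m counterclockwise, so Στ = 0 gives N·4.21 = 542.2 + 486.6·d.
ΣFy = 0 ⇒ N_floor = 1023 N, so the maximum friction is μ_s·N_floor = 0.44×1023 = 450.1 N. ΣFx = 0 ⇒ N_wall = f, so at the slipping point N = 450.1 N.
Substituting: 450.1×4.21 = 542.2 + 486.6·d ⇒ d = (1895 − 542.2) / 486.6 = 2.78 m.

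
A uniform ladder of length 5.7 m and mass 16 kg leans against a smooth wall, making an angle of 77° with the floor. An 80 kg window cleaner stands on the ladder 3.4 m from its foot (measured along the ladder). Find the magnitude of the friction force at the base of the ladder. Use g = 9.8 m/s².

f ≈ 126 N

Take moments about the foot of the ladder.
Ladder weight 16×9.8 = 156.8 N acts at 2.85 m along the ladder; its horizontal arm is 2.85·cos77° = 0.6411 m → τ = 100.5 N·m clockwise.
Window cleaner: 80×9.8 = 784 N at 3.4 m → arm 0.7648 m → τ = 599.6 N·m clockwise.
Wall normal N acts horizontally at the top; its moment arm is the height L sinθ = 5.7·sin77° = 5.554 m, counterclockwise.
Balancing moments: N × 5.554 = 700.1, giving N = 126 N.
ΣFx = 0: friction at the foot balances the wall's push, so f = N_wall = 126 N.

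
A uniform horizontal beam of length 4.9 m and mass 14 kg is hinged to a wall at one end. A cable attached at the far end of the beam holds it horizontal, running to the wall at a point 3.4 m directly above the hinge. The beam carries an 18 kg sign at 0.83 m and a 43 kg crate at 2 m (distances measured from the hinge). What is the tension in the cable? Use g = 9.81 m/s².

Taking torques about the hinge:
Beam weight: 14 × 9.81 = 137.3 N down at 2.45 m → arm 2.45 m, τ = 137.3 × 2.45 = 336.4 N·m clockwise.
Sign: 18 × 9.81 = 176.6 N down at 0.83 m → arm 0.83 m, τ = 176.6 × 0.83 = 146.6 N·m clockwise.
Crate: 43 × 9.81 = 421.8 N down at 2 m → arm 2 m, τ = 421.8 × 2 = 843.6 N·m clockwise.
Total clockwise load moment = 1327 N·m.
The cable tension T acts at 4.9 m; only its component perpendicular to the beam, T sinθ, produces torque. sinθ = h/√(h²+d²) = 3.4/√(3.4²+4.9²) = 0.5701.
For rotational equilibrium, T × 4.9 × 0.5701 = 1327, so T = 1327 / 2.793 = 475 N.

T ≈ 475 N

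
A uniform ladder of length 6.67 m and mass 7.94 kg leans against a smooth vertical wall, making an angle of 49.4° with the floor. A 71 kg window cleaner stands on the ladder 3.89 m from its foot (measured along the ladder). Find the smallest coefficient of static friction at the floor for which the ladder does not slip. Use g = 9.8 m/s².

Choose the foot of the ladder as the axis so the floor normal and friction both act there and drop out.
Ladder weight 7.94×9.8 = 77.81 N acts at 3.335 m along the ladder; its horizontal arm is 3.335·cos49.4° = 2.17 m → τ = 168.8 N·m clockwise.
Window cleaner: 71×9.8 = 695.8 N at 3.89 m → arm 2.532 m → τ = 1762 N·m clockwise.
Wall normal N acts horizontally at the top; its moment arm is the height L sinθ = 6.67·sin49.4° = 5.064 m, counterclockwise.
Setting net torque to zero: N × 5.064 = 1931 → N = 381.3 N.
ΣFx = 0 ⇒ f = N_wall = 381.3 N. ΣFy = 0 ⇒ N_floor = 773.6 N.
μ_min = f / N_floor = 381.3 / 773.6 = 0.493.

μ_min ≈ 0.493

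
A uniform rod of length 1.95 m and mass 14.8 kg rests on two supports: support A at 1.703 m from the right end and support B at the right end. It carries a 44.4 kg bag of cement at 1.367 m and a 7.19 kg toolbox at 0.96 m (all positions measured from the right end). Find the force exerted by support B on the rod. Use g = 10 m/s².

Take moments about support A.
Beam weight: 14.8 × 10 = 148 N down at 0.975 m → arm 0.728 m, τ = 148 × 0.728 = 107.7 N·m clockwise.
Bag of cement: 44.4 × 10 = 444 N down at 1.367 m → arm 0.336 m, τ = 444 × 0.336 = 149.2 N·m clockwise.
Toolbox: 7.19 × 10 = 71.9 N down at 0.96 m → arm 0.743 m, τ = 71.9 × 0.743 = 53.42 N·m clockwise.
Net load moment about support A = 310.3 N·m clockwise.
Reaction R at support B is upward at 0 m, arm 1.703 m → moment R × 1.703 counterclockwise.
Setting net torque to zero: R × 1.703 = 310.3 → R = 182 N.

R_B ≈ 182 N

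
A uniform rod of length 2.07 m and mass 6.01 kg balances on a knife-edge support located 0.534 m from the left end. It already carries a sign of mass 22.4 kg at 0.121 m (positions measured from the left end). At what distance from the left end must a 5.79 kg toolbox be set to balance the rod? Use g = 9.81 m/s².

x ≈ 1.61 m from the left end

Take moments about the knife-edge support (at 0.534 m from the left end).
Beam weight: 6.01 × 9.81 = 58.96 N down at 1.035 m → arm 0.501 m, τ = 58.96 × 0.501 = 29.54 N·m clockwise.
Sign: 22.4 × 9.81 = 219.7 N down at 0.121 m → arm 0.413 m, τ = 219.7 × 0.413 = 90.74 N·m counterclockwise.
Net moment of existing loads = 61.2 N·m counterclockwise.
The toolbox weighs 5.79 × 9.81 = 56.8 N and must supply an equal clockwise moment, so its lever arm about the knife-edge support is 61.2 / 56.8 = 1.08 m.
That puts it at 0.534 + 1.08 = 1.61 m from the left end.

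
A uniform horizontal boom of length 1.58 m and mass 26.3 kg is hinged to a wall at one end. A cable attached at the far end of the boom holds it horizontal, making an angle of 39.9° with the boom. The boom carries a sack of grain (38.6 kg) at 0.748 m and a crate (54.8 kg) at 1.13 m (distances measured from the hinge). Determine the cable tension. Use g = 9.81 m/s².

T ≈ 1080 N

Taking torques about the hinge:
Beam weight: 26.3 × 9.81 = 258 N down at 0.79 m → arm 0.79 m, τ = 258 × 0.79 = 203.8 N·m clockwise.
Sack of grain: 38.6 × 9.81 = 378.7 N down at 0.748 m → arm 0.748 m, τ = 378.7 × 0.748 = 283.3 N·m clockwise.
Crate: 54.8 × 9.81 = 537.6 N down at 1.13 m → arm 1.13 m, τ = 537.6 × 1.13 = 607.5 N·m clockwise.
Total clockwise load moment = 1095 N·m.
The cable tension T acts at 1.58 m; only its component perpendicular to the boom, T sinθ, produces torque. sin 39.9° = 0.6414.
Balancing moments: T × 1.58 × 0.6414 = 1095, giving T = 1095 / 1.013 = 1080 N.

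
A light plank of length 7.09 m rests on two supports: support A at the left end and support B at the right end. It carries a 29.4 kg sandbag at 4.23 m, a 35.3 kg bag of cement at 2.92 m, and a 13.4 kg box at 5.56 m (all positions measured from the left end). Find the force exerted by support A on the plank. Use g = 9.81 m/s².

Sum moments about support B (its reaction then has zero moment arm).
Sandbag: 29.4 × 9.81 = 288.4 N down at 4.23 m → arm 2.86 m, τ = 288.4 × 2.86 = 824.8 N·m counterclockwise.
Bag of cement: 35.3 × 9.81 = 346.3 N down at 2.92 m → arm 4.17 m, τ = 346.3 × 4.17 = 1444 N·m counterclockwise.
Box: 13.4 × 9.81 = 131.5 N down at 5.56 m → arm 1.53 m, τ = 131.5 × 1.53 = 201.2 N·m counterclockwise.
Net load moment about support B = 2470 N·m counterclockwise.
Reaction R at support A is upward at 0 m, arm 7.09 m → moment R × 7.09 clockwise.
Στ = 0 ⇒ R × 7.09 = 2470 ⇒ R = 348 N.

R_A ≈ 348 N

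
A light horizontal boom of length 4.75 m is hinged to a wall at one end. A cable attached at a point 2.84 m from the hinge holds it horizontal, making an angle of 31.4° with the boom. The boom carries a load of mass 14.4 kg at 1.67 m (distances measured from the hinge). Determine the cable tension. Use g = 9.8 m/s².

T ≈ 159 N

About the hinge:
Load: 14.4 × 9.8 = 141.1 N down at 1.67 m → arm 1.67 m, τ = 141.1 × 1.67 = 235.6 N·m clockwise.
Total clockwise load moment = 235.6 N·m.
The cable tension T acts at 2.84 m; only its component perpendicular to the boom, T sinθ, produces torque. sin 31.4° = 0.521.
Setting net torque to zero: T × 2.84 × 0.521 = 235.6 → T = 235.6 / 1.48 = 159 N.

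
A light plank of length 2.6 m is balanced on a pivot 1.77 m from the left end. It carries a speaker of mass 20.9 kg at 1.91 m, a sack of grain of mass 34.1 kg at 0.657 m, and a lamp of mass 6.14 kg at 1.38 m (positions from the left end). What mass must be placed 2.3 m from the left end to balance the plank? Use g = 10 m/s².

About the pivot (at 1.77 m from the left end):
Speaker: 20.9 × 10 = 209 N down at 1.91 m → arm 0.14 m, τ = 209 × 0.14 = 29.26 N·m clockwise.
Sack of grain: 34.1 × 10 = 341 N down at 0.657 m → arm 1.113 m, τ = 341 × 1.113 = 379.5 N·m counterclockwise.
Lamp: 6.14 × 10 = 61.4 N down at 1.38 m → arm 0.39 m, τ = 61.4 × 0.39 = 23.95 N·m counterclockwise.
Net moment of known loads = 374.2 N·m counterclockwise.
An unknown mass m at 2.3 m has arm 0.53 m; its moment is m·g·0.53 clockwise.
Setting net torque to zero: m × 10 × 0.53 = 374.2 → m = 374.2 / (10 × 0.53) = 70.6 kg.

m ≈ 70.6 kg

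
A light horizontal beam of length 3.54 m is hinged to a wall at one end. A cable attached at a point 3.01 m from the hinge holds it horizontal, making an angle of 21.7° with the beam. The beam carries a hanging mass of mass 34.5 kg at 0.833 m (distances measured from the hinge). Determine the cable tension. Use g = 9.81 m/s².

Choose the hinge as the axis so the unknown hinge reaction has zero arm there.
Hanging mass: 34.5 × 9.81 = 338.4 N down at 0.833 m → arm 0.833 m, τ = 338.4 × 0.833 = 281.9 N·m clockwise.
Total clockwise load moment = 281.9 N·m.
The cable tension T acts at 3.01 m; only its component perpendicular to the beam, T sinθ, produces torque. sin 21.7° = 0.3697.
Στ = 0 ⇒ T × 3.01 × 0.3697 = 281.9 ⇒ T = 281.9 / 1.113 = 253 N.

T ≈ 253 N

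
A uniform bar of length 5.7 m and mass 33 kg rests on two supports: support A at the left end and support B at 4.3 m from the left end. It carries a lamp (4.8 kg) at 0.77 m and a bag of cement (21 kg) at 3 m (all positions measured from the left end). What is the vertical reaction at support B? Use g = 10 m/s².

R_B ≈ 374 N

Taking torques about support A:
Beam weight: 33 × 10 = 330 N down at 2.85 m → arm 2.85 m, τ = 330 × 2.85 = 940.5 N·m clockwise.
Lamp: 4.8 × 10 = 48 N down at 0.77 m → arm 0.77 m, τ = 48 × 0.77 = 36.96 N·m clockwise.
Bag of cement: 21 × 10 = 210 N down at 3 m → arm 3 m, τ = 210 × 3 = 630 N·m clockwise.
Net load moment about support A = 1607 N·m clockwise.
Reaction R at support B is upward at 4.3 m, arm 4.3 m → moment R × 4.3 counterclockwise.
Balancing moments: R × 4.3 = 1607, giving R = 374 N.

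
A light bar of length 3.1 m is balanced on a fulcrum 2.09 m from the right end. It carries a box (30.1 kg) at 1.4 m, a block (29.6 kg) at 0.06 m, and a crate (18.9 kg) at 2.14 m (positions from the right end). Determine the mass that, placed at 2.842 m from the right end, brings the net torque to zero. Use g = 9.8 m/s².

Choose the fulcrum (at 2.09 m from the right end) as the axis so the support reaction has zero arm there.
Box: 30.1 × 9.8 = 295 N down at 1.4 m → arm 0.69 m, τ = 295 × 0.69 = 203.5 N·m clockwise.
Block: 29.6 × 9.8 = 290.1 N down at 0.06 m → arm 2.03 m, τ = 290.1 × 2.03 = 588.9 N·m clockwise.
Crate: 18.9 × 9.8 = 185.2 N down at 2.14 m → arm 0.05 m, τ = 185.2 × 0.05 = 9.26 N·m counterclockwise.
Net moment of known loads = 783.1 N·m clockwise.
An unknown mass m at 2.842 m has arm 0.752 m; its moment is m·g·0.752 counterclockwise.
Balancing moments: m × 9.8 × 0.752 = 783.1, giving m = 783.1 / (9.8 × 0.752) = 106 kg.

m ≈ 106 kg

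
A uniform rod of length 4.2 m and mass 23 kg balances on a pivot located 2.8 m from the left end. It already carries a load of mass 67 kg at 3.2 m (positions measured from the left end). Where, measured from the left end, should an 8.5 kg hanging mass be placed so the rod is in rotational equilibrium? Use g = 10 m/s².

About the pivot (at 2.8 m from the left end):
Beam weight: 23 × 10 = 230 N down at 2.1 m → arm 0.7 m, τ = 230 × 0.7 = 161 N·m counterclockwise.
Load: 67 × 10 = 670 N down at 3.2 m → arm 0.4 m, τ = 670 × 0.4 = 268 N·m clockwise.
Net moment of existing loads = 107 N·m clockwise.
The hanging mass weighs 8.5 × 10 = 85 N and must supply an equal counterclockwise moment, so its lever arm about the pivot is 107 / 85 = 1.26 m.
That puts it at 2.8 − 1.26 = 1.54 m from the left end.

x ≈ 1.54 m from the left end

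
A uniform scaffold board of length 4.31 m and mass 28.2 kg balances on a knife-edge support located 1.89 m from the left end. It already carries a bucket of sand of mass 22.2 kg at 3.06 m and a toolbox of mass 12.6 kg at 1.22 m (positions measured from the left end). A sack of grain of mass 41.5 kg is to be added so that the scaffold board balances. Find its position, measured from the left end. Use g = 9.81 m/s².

Sum moments about the knife-edge support (at 1.89 m from the left end) (the support reaction has zero arm there).
Beam weight: 28.2 × 9.81 = 276.6 N down at 2.155 m → arm 0.265 m, τ = 276.6 × 0.265 = 73.3 N·m clockwise.
Bucket of sand: 22.2 × 9.81 = 217.8 N down at 3.06 m → arm 1.17 m, τ = 217.8 × 1.17 = 254.8 N·m clockwise.
Toolbox: 12.6 × 9.81 = 123.6 N down at 1.22 m → arm 0.67 m, τ = 123.6 × 0.67 = 82.81 N·m counterclockwise.
Net moment of existing loads = 245.3 N·m clockwise.
The sack of grain weighs 41.5 × 9.81 = 407.1 N and must supply an equal counterclockwise moment, so its lever arm about the knife-edge support is 245.3 / 407.1 = 0.603 m.
That puts it at 1.89 − 0.603 = 1.29 m from the left end.

x ≈ 1.29 m from the left end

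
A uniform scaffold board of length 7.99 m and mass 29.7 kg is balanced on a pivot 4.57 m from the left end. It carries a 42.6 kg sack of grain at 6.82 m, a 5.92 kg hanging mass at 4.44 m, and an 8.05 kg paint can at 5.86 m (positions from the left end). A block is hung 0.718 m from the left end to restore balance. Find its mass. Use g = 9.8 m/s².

Choose the pivot (at 4.57 m from the left end) as the axis so the support reaction has zero arm there.
Beam weight: 29.7 × 9.8 = 291.1 N down at 3.995 m → arm 0.575 m, τ = 291.1 × 0.575 = 167.4 N·m counterclockwise.
Sack of grain: 42.6 × 9.8 = 417.5 N down at 6.82 m → arm 2.25 m, τ = 417.5 × 2.25 = 939.4 N·m clockwise.
Hanging mass: 5.92 × 9.8 = 58.02 N down at 4.44 m → arm 0.13 m, τ = 58.02 × 0.13 = 7.543 N·m counterclockwise.
Paint can: 8.05 × 9.8 = 78.89 N down at 5.86 m → arm 1.29 m, τ = 78.89 × 1.29 = 101.8 N·m clockwise.
Net moment of known loads = 866.3 N·m clockwise.
An unknown mass m at 0.718 m has arm 3.852 m; its moment is m·g·3.852 counterclockwise.
For rotational equilibrium, m × 9.8 × 3.852 = 866.3, so m = 866.3 / (9.8 × 3.852) = 22.9 kg.

m ≈ 22.9 kg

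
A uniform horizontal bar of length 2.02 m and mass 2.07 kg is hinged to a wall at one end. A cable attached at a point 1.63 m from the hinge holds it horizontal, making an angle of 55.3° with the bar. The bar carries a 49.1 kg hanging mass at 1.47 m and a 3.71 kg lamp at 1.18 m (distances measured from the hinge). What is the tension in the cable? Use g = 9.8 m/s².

T ≈ 575 N

Sum moments about the hinge (the unknown hinge reaction has zero arm there).
Beam weight: 2.07 × 9.8 = 20.29 N down at 1.01 m → arm 1.01 m, τ = 20.29 × 1.01 = 20.49 N·m clockwise.
Hanging mass: 49.1 × 9.8 = 481.2 N down at 1.47 m → arm 1.47 m, τ = 481.2 × 1.47 = 707.4 N·m clockwise.
Lamp: 3.71 × 9.8 = 36.36 N down at 1.18 m → arm 1.18 m, τ = 36.36 × 1.18 = 42.9 N·m clockwise.
Total clockwise load moment = 770.8 N·m.
The cable tension T acts at 1.63 m; only its component perpendicular to the bar, T sinθ, produces torque. sin 55.3° = 0.8221.
For rotational equilibrium, T × 1.63 × 0.8221 = 770.8, so T = 770.8 / 1.34 = 575 N.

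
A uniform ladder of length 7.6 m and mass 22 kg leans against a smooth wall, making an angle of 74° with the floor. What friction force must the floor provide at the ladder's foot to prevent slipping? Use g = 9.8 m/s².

f ≈ 30.9 N

Taking torques about the foot of the ladder:
Ladder weight 22×9.8 = 215.6 N acts at 3.8 m along the ladder; its horizontal arm is 3.8·cos74° = 1.047 m → τ = 225.7 N·m clockwise.
Wall normal N acts horizontally at the top; its moment arm is the height L sinθ = 7.6·sin74° = 7.306 m, counterclockwise.
Setting net torque to zero: N × 7.306 = 225.7 → N = 30.9 N.
ΣFx = 0: friction at the foot balances the wall's push, so f = N_wall = 30.9 N.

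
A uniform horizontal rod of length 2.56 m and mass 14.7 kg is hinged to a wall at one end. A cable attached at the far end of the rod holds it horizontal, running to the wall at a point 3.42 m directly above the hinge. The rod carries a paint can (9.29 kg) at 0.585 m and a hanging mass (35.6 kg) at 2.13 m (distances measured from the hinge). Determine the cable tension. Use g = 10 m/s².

About the hinge:
Beam weight: 14.7 × 10 = 147 N down at 1.28 m → arm 1.28 m, τ = 147 × 1.28 = 188.2 N·m clockwise.
Paint can: 9.29 × 10 = 92.9 N down at 0.585 m → arm 0.585 m, τ = 92.9 × 0.585 = 54.35 N·m clockwise.
Hanging mass: 35.6 × 10 = 356 N down at 2.13 m → arm 2.13 m, τ = 356 × 2.13 = 758.3 N·m clockwise.
Total clockwise load moment = 1001 N·m.
The cable tension T acts at 2.56 m; only its component perpendicular to the rod, T sinθ, produces torque. sinθ = h/√(h²+d²) = 3.42/√(3.42²+2.56²) = 0.8006.
For rotational equilibrium, T × 2.56 × 0.8006 = 1001, so T = 1001 / 2.05 = 488 N.

T ≈ 488 N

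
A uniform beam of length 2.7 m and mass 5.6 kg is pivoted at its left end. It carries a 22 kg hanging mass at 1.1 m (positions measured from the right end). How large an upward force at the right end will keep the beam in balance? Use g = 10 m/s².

F ≈ 158 N

Sum moments about the left end (the unknown pivot reaction has zero arm there).
Beam weight: 5.6 × 10 = 56 N down at 1.35 m → arm 1.35 m, τ = 56 × 1.35 = 75.6 N·m clockwise.
Hanging mass: 22 × 10 = 220 N down at 1.1 m → arm 1.6 m, τ = 220 × 1.6 = 352 N·m clockwise.
Net moment of the loads = 427.6 N·m clockwise.
The upward force F acts at the right end, arm 2.7 m, giving F × 2.7 counterclockwise.
Στ = 0 ⇒ F × 2.7 = 427.6 ⇒ F = 427.6 / 2.7 = 158 N.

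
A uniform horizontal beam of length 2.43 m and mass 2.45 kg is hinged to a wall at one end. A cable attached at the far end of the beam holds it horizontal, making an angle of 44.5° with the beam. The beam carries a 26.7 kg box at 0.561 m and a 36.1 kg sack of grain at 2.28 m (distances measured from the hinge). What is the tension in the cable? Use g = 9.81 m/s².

Take moments about the hinge.
Beam weight: 2.45 × 9.81 = 24.03 N down at 1.215 m → arm 1.215 m, τ = 24.03 × 1.215 = 29.2 N·m clockwise.
Box: 26.7 × 9.81 = 261.9 N down at 0.561 m → arm 0.561 m, τ = 261.9 × 0.561 = 146.9 N·m clockwise.
Sack of grain: 36.1 × 9.81 = 354.1 N down at 2.28 m → arm 2.28 m, τ = 354.1 × 2.28 = 807.3 N·m clockwise.
Total clockwise load moment = 983.4 N·m.
The cable tension T acts at 2.43 m; only its component perpendicular to the beam, T sinθ, produces torque. sin 44.5° = 0.7009.
Setting net torque to zero: T × 2.43 × 0.7009 = 983.4 → T = 983.4 / 1.703 = 577 N.

T ≈ 577 N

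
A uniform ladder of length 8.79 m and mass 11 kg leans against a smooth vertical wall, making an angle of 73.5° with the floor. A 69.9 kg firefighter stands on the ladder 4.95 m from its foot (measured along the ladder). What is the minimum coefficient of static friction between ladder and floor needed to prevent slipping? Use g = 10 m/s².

Choose the foot of the ladder as the axis so the floor normal and friction both act there and drop out.
Ladder weight 11×10 = 110 N acts at 4.395 m along the ladder; its horizontal arm is 4.395·cos73.5° = 1.248 m → τ = 137.3 N·m clockwise.
Firefighter: 69.9×10 = 699 N at 4.95 m → arm 1.406 m → τ = 982.8 N·m clockwise.
Wall normal N acts horizontally at the top; its moment arm is the height L sinθ = 8.79·sin73.5° = 8.428 m, counterclockwise.
For rotational equilibrium, N × 8.428 = 1120, so N = 132.9 N.
ΣFx = 0 ⇒ f = N_wall = 132.9 N. ΣFy = 0 ⇒ N_floor = 809 N.
μ_min = f / N_floor = 132.9 / 809 = 0.164.

μ_min ≈ 0.164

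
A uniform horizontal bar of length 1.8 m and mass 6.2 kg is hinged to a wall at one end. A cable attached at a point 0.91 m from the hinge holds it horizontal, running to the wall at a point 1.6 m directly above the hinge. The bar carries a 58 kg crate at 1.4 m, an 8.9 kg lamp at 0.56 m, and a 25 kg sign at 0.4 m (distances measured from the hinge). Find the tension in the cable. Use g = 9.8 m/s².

T ≈ 1260 N

Choose the hinge as the axis so the unknown hinge reaction has zero arm there.
Beam weight: 6.2 × 9.8 = 60.76 N down at 0.9 m → arm 0.9 m, τ = 60.76 × 0.9 = 54.68 N·m clockwise.
Crate: 58 × 9.8 = 568.4 N down at 1.4 m → arm 1.4 m, τ = 568.4 × 1.4 = 795.8 N·m clockwise.
Lamp: 8.9 × 9.8 = 87.22 N down at 0.56 m → arm 0.56 m, τ = 87.22 × 0.56 = 48.84 N·m clockwise.
Sign: 25 × 9.8 = 245 N down at 0.4 m → arm 0.4 m, τ = 245 × 0.4 = 98 N·m clockwise.
Total clockwise load moment = 997.3 N·m.
The cable tension T acts at 0.91 m; only its component perpendicular to the bar, T sinθ, produces torque. sinθ = h/√(h²+d²) = 1.6/√(1.6²+0.91²) = 0.8692.
Setting net torque to zero: T × 0.91 × 0.8692 = 997.3 → T = 997.3 / 0.791 = 1260 N.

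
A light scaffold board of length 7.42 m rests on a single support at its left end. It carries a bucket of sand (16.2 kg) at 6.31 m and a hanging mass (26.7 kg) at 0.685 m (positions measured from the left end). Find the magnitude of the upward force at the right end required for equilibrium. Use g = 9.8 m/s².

Choose the left end as the axis so the unknown pivot reaction has zero arm there.
Bucket of sand: 16.2 × 9.8 = 158.8 N down at 6.31 m → arm 6.31 m, τ = 158.8 × 6.31 = 1002 N·m clockwise.
Hanging mass: 26.7 × 9.8 = 261.7 N down at 0.685 m → arm 0.685 m, τ = 261.7 × 0.685 = 179.3 N·m clockwise.
Net moment of the loads = 1181 N·m clockwise.
The upward force F acts at the right end, arm 7.42 m, giving F × 7.42 counterclockwise.
Balancing moments: F × 7.42 = 1181, giving F = 1181 / 7.42 = 159 N.

F ≈ 159 N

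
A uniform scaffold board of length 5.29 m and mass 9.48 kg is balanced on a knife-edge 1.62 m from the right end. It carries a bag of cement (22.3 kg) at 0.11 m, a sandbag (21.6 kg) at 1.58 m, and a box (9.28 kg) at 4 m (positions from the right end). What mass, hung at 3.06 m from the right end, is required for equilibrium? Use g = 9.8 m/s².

Take moments about the knife-edge (at 1.62 m from the right end).
Beam weight: 9.48 × 9.8 = 92.9 N down at 2.645 m → arm 1.025 m, τ = 92.9 × 1.025 = 95.22 N·m counterclockwise.
Bag of cement: 22.3 × 9.8 = 218.5 N down at 0.11 m → arm 1.51 m, τ = 218.5 × 1.51 = 329.9 N·m clockwise.
Sandbag: 21.6 × 9.8 = 211.7 N down at 1.58 m → arm 0.04 m, τ = 211.7 × 0.04 = 8.468 N·m clockwise.
Box: 9.28 × 9.8 = 90.94 N down at 4 m → arm 2.38 m, τ = 90.94 × 2.38 = 216.4 N·m counterclockwise.
Net moment of known loads = 26.75 N·m clockwise.
An unknown mass m at 3.06 m has arm 1.44 m; its moment is m·g·1.44 counterclockwise.
Balancing moments: m × 9.8 × 1.44 = 26.75, giving m = 26.75 / (9.8 × 1.44) = 1.9 kg.

m ≈ 1.9 kg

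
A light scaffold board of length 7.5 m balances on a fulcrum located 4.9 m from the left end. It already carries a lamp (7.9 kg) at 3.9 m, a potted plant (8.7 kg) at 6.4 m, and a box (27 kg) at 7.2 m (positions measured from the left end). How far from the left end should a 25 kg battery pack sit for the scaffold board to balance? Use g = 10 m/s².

Choose the fulcrum (at 4.9 m from the left end) as the axis so the support reaction has zero arm there.
Lamp: 7.9 × 10 = 79 N down at 3.9 m → arm 1 m, τ = 79 × 1 = 79 N·m counterclockwise.
Potted plant: 8.7 × 10 = 87 N down at 6.4 m → arm 1.5 m, τ = 87 × 1.5 = 130.5 N·m clockwise.
Box: 27 × 10 = 270 N down at 7.2 m → arm 2.3 m, τ = 270 × 2.3 = 621 N·m clockwise.
Net moment of existing loads = 672.5 N·m clockwise.
The battery pack weighs 25 × 10 = 250 N and must supply an equal counterclockwise moment, so its lever arm about the fulcrum is 672.5 / 250 = 2.69 m.
That puts it at 4.9 − 2.69 = 2.21 m from the left end.

x ≈ 2.21 m from the left end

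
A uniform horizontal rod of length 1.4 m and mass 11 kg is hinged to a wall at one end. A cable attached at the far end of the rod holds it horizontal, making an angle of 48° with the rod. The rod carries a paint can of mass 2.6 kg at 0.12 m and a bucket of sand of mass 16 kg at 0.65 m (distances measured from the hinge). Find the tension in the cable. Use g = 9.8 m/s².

Sum moments about the hinge (the unknown hinge reaction has zero arm there).
Beam weight: 11 × 9.8 = 107.8 N down at 0.7 m → arm 0.7 m, τ = 107.8 × 0.7 = 75.46 N·m clockwise.
Paint can: 2.6 × 9.8 = 25.48 N down at 0.12 m → arm 0.12 m, τ = 25.48 × 0.12 = 3.058 N·m clockwise.
Bucket of sand: 16 × 9.8 = 156.8 N down at 0.65 m → arm 0.65 m, τ = 156.8 × 0.65 = 101.9 N·m clockwise.
Total clockwise load moment = 180.4 N·m.
The cable tension T acts at 1.4 m; only its component perpendicular to the rod, T sinθ, produces torque. sin 48° = 0.7431.
Balancing moments: T × 1.4 × 0.7431 = 180.4, giving T = 180.4 / 1.04 = 173 N.

T ≈ 173 N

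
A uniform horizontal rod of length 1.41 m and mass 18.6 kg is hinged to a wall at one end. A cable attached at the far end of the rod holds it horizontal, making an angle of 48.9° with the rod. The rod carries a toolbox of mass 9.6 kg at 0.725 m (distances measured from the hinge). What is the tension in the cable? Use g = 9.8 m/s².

T ≈ 185 N

About the hinge:
Beam weight: 18.6 × 9.8 = 182.3 N down at 0.705 m → arm 0.705 m, τ = 182.3 × 0.705 = 128.5 N·m clockwise.
Toolbox: 9.6 × 9.8 = 94.08 N down at 0.725 m → arm 0.725 m, τ = 94.08 × 0.725 = 68.21 N·m clockwise.
Total clockwise load moment = 196.7 N·m.
The cable tension T acts at 1.41 m; only its component perpendicular to the rod, T sinθ, produces torque. sin 48.9° = 0.7536.
Στ = 0 ⇒ T × 1.41 × 0.7536 = 196.7 ⇒ T = 196.7 / 1.063 = 185 N.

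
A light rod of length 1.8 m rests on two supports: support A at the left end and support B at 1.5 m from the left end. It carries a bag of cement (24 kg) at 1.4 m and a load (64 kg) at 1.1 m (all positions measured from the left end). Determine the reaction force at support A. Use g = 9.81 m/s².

Sum moments about support B (its reaction then has zero moment arm).
Bag of cement: 24 × 9.81 = 235.4 N down at 1.4 m → arm 0.1 m, τ = 235.4 × 0.1 = 23.54 N·m counterclockwise.
Load: 64 × 9.81 = 627.8 N down at 1.1 m → arm 0.4 m, τ = 627.8 × 0.4 = 251.1 N·m counterclockwise.
Net load moment about support B = 274.6 N·m counterclockwise.
Reaction R at support A is upward at 0 m, arm 1.5 m → moment R × 1.5 clockwise.
Στ = 0 ⇒ R × 1.5 = 274.6 ⇒ R = 183 N.

R_A ≈ 183 N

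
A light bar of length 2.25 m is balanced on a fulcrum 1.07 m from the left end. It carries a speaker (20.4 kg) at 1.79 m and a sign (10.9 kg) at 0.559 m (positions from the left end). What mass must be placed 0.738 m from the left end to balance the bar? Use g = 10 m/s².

Taking torques about the fulcrum (at 1.07 m from the left end):
Speaker: 20.4 × 10 = 204 N down at 1.79 m → arm 0.72 m, τ = 204 × 0.72 = 146.9 N·m clockwise.
Sign: 10.9 × 10 = 109 N down at 0.559 m → arm 0.511 m, τ = 109 × 0.511 = 55.7 N·m counterclockwise.
Net moment of known loads = 91.2 N·m clockwise.
An unknown mass m at 0.738 m has arm 0.332 m; its moment is m·g·0.332 counterclockwise.
Setting net torque to zero: m × 10 × 0.332 = 91.2 → m = 91.2 / (10 × 0.332) = 27.5 kg.

m ≈ 27.5 kg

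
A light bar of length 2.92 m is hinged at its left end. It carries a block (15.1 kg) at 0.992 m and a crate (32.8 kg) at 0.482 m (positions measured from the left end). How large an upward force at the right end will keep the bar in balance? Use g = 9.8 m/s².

Taking torques about the left end:
Block: 15.1 × 9.8 = 148 N down at 0.992 m → arm 0.992 m, τ = 148 × 0.992 = 146.8 N·m clockwise.
Crate: 32.8 × 9.8 = 321.4 N down at 0.482 m → arm 0.482 m, τ = 321.4 × 0.482 = 154.9 N·m clockwise.
Net moment of the loads = 301.7 N·m clockwise.
The upward force F acts at the right end, arm 2.92 m, giving F × 2.92 counterclockwise.
For rotational equilibrium, F × 2.92 = 301.7, so F = 301.7 / 2.92 = 103 N.

F ≈ 103 N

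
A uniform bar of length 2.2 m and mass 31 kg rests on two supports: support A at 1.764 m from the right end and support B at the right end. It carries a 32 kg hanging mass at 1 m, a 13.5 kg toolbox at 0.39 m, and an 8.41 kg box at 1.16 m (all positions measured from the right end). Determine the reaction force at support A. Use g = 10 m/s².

R_A ≈ 460 N

Taking torques about support B:
Beam weight: 31 × 10 = 310 N down at 1.1 m → arm 1.1 m, τ = 310 × 1.1 = 341 N·m counterclockwise.
Hanging mass: 32 × 10 = 320 N down at 1 m → arm 1 m, τ = 320 × 1 = 320 N·m counterclockwise.
Toolbox: 13.5 × 10 = 135 N down at 0.39 m → arm 0.39 m, τ = 135 × 0.39 = 52.65 N·m counterclockwise.
Box: 8.41 × 10 = 84.1 N down at 1.16 m → arm 1.16 m, τ = 84.1 × 1.16 = 97.56 N·m counterclockwise.
Net load moment about support B = 811.2 N·m counterclockwise.
Reaction R at support A is upward at 1.764 m, arm 1.764 m → moment R × 1.764 clockwise.
Setting net torque to zero: R × 1.764 = 811.2 → R = 460 N.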